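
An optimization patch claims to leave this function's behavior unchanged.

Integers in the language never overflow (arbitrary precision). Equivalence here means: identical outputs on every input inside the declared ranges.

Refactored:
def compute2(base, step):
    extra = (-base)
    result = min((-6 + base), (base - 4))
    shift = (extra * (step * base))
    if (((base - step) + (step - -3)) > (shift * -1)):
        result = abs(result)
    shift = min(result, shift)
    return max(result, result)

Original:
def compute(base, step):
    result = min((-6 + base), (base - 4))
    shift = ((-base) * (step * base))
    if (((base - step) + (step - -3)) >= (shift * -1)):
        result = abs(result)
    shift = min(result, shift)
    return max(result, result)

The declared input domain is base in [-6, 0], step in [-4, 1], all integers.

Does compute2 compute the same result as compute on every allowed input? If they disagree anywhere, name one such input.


These are not equivalent — on base=-3, step=0 the outputs split (9 vs -9).
compute: result becomes -9; next shift becomes 0; next (((base - step) + (step - -3)) >= (shift * -1)) evaluates to true; next result becomes 9; next shift becomes 0; next final value 9
compute2: extra becomes 3; next result becomes -9; next shift becomes 0; next (((base - step) + (step - -3)) > (shift * -1)) evaluates to false; next shift becomes -9; next final value -9
verdict: not equivalent; witness: base=-3, step=0


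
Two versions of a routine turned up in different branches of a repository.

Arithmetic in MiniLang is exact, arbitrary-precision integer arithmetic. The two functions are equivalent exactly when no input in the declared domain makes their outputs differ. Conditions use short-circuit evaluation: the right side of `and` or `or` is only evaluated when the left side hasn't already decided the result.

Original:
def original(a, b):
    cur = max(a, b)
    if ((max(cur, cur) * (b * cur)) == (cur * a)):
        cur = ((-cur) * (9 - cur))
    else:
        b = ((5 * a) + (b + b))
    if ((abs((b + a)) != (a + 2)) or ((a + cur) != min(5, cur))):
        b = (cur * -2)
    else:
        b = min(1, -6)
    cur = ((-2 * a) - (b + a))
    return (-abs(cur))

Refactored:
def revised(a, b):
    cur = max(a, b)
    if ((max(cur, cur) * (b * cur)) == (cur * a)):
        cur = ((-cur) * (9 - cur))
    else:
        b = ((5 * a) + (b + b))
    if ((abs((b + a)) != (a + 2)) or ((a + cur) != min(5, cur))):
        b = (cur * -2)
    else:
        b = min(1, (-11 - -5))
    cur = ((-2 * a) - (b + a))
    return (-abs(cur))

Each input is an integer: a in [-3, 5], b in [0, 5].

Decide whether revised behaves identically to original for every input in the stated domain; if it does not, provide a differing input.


Differences: constant usage differs, and arithmetic usage differs — yet all 54 inputs agree.
verdict: equivalent


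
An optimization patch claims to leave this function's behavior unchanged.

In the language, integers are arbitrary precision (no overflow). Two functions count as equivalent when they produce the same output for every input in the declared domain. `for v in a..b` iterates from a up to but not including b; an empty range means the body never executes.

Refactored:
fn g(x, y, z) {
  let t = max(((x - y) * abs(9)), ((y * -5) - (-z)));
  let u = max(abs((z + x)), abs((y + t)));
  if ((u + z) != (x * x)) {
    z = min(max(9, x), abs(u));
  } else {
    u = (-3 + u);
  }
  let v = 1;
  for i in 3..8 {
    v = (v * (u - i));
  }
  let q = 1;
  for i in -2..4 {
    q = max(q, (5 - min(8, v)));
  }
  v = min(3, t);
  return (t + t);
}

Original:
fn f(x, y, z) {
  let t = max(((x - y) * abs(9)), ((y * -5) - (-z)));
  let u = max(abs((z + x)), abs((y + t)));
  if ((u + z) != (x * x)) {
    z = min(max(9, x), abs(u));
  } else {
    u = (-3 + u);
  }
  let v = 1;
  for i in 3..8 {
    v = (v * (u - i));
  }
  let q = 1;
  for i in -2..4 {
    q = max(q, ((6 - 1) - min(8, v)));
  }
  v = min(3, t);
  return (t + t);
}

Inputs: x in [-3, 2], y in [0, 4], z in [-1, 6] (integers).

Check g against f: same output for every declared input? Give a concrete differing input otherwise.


Differences: constant usage differs; arithmetic usage differs — yet all 240 inputs agree.
verdict: equivalent


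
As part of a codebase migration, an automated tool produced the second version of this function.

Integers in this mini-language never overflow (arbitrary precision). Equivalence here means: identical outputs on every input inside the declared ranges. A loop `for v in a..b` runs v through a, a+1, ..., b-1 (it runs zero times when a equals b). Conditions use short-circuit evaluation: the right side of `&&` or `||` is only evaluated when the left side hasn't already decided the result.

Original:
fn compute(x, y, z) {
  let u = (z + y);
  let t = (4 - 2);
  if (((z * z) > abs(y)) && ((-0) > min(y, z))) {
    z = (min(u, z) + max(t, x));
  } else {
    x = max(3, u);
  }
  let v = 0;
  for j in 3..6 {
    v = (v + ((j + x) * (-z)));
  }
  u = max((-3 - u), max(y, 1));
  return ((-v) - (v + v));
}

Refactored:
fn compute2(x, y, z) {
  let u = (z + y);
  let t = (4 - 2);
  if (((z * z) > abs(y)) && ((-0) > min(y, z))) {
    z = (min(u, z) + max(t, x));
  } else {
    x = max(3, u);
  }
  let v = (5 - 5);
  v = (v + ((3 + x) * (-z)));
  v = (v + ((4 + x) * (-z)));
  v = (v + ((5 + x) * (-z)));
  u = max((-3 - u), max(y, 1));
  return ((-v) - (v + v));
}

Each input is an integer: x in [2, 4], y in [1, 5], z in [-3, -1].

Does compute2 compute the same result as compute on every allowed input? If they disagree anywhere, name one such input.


The two versions differ — the changes include statement counts differ; constant usage differs; arithmetic usage differs; loop structure differs; local variable names differ.
Tracing x=3, y=1, z=-3: compute: u becomes -2; next t becomes 2; next (((z * z) > abs(y)) && ((-0) > min(y, z))) evaluates to true; next z becomes 0; next v becomes 0; next at j=3:; next v becomes 0; next at j=4:; next v becomes 0; next at j=5:; next v becomes 0; next u becomes 1; next final value 0 | compute2: u becomes -2; next t becomes 2; next (((z * z) > abs(y)) && ((-0) > min(y, z))) evaluates to true; next z becomes 0; next v becomes 0; next v becomes 0; next v becomes 0; next v becomes 0; next u becomes 1; next final value 0 — matching result 0.
An exhaustive pass over the 45 declared inputs shows identical outputs.
verdict: equivalent


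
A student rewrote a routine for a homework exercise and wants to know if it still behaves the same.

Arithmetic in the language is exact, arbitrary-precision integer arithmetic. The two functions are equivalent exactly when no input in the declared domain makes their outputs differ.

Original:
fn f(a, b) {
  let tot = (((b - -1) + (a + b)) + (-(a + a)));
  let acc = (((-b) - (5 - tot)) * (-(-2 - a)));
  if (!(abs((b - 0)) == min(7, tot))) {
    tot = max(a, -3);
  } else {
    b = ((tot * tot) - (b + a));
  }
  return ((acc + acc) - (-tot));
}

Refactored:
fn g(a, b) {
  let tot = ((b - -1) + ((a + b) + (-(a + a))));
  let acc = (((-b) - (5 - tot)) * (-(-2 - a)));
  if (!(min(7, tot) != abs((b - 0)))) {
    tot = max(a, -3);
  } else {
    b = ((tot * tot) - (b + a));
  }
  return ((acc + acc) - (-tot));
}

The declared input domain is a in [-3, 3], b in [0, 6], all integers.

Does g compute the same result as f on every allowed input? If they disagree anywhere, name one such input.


Run the pair on a=-3, b=0.
f: tot := 4 | acc := 1 | (!(abs((b - 0)) == min(7, tot))): true | tot := -3 | result -1
g: tot := 4 | acc := 1 | (!(min(7, tot) != abs((b - 0)))): false | b := 19 | result 6
-1 != 6, so the rewrite changes behavior.
verdict: not equivalent; witness: a=-3, b=0


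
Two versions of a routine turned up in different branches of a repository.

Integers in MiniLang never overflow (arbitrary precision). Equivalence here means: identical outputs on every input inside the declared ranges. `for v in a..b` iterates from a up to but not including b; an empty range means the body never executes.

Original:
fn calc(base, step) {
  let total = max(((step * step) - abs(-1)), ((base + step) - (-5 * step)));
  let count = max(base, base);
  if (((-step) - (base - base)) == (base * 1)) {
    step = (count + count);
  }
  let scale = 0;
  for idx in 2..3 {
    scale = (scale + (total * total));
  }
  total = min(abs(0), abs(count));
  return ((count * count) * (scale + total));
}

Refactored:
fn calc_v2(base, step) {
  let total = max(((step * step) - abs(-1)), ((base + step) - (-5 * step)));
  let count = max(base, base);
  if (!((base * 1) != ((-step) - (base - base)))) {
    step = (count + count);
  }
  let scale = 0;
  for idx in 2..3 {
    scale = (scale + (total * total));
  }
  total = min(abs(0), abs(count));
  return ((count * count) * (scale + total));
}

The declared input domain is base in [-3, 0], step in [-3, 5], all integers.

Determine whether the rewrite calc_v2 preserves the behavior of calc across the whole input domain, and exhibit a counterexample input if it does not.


Although boolean connective usage differs, plus comparison usage differs, 36/36 inputs agree.
verdict: equivalent


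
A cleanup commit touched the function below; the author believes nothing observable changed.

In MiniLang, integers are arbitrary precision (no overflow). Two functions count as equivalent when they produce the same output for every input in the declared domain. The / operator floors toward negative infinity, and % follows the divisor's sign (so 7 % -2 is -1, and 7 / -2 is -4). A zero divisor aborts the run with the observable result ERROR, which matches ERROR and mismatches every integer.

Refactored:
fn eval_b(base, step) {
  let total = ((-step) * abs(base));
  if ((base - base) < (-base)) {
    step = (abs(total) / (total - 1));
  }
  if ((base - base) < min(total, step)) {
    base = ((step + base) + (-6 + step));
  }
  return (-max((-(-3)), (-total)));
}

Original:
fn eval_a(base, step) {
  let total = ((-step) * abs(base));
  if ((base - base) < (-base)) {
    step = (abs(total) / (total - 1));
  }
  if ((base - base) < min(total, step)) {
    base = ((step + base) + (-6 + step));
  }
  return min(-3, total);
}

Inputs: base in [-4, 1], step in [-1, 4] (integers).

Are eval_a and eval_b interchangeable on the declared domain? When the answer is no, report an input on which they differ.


Reading the diff, among the changes: min/max/abs usage differs.
One worked example (base=-1, step=-1) — eval_a: total=1, then ((base - base) < (-base)) is true, then a zero divisor aborts: ERROR; eval_b: total=1, then ((base - base) < (-base)) is true, then a zero divisor aborts: ERROR; agreement on ERROR.
Across all 36 domain points the two functions coincide.
verdict: equivalent


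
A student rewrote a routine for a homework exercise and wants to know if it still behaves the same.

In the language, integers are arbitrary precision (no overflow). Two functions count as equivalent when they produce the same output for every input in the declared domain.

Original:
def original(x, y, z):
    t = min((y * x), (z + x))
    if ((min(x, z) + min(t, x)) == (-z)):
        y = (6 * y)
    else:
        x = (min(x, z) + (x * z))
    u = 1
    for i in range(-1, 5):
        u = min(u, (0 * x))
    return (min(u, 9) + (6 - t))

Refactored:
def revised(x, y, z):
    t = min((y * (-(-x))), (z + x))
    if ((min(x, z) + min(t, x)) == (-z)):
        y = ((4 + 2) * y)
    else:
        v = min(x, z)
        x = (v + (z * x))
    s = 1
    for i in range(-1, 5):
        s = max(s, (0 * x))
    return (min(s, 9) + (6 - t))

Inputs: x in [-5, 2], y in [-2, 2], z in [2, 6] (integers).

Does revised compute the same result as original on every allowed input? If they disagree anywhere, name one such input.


Consider the input x=-5, y=-2, z=2.
original: t=-3, then ((min(x, z) + min(t, x)) == (-z)) is false, then x=-15, then u=1, then (i=-1), then u=0, then (i=0), then u=0, then (i=1), then u=0, then (i=2), then u=0, then (i=3), then u=0, then (i=4), then u=0, then returns 9
revised: t=-3, then ((min(x, z) + min(t, x)) == (-z)) is false, then v=-5, then x=-15, then s=1, then (i=-1), then s=1, then (i=0), then s=1, then (i=1), then s=1, then (i=2), then s=1, then (i=3), then s=1, then (i=4), then s=1, then returns 10
9 against 10: the behavior changed.
verdict: not equivalent; witness: x=-5, y=-2, z=2


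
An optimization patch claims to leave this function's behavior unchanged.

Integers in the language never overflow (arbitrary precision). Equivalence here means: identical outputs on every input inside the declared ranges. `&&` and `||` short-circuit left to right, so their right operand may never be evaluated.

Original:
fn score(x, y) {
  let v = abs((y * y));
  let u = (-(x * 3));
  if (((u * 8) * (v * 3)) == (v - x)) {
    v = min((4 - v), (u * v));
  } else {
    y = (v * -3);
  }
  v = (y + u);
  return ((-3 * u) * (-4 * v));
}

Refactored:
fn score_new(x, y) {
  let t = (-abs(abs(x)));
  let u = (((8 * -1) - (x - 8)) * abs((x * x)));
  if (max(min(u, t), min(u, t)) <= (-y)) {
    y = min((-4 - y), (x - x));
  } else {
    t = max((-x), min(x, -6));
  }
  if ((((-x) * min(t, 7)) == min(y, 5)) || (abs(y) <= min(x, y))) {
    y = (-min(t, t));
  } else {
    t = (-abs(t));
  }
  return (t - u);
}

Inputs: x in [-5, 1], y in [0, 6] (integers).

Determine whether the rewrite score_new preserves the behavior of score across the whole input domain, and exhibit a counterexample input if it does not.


These are not equivalent — on x=-5, y=0 the outputs split (2700 vs -130).
score: v=0, then u=15, then (((u * 8) * (v * 3)) == (v - x)) is false, then y=0, then v=15, then returns 2700
score_new: t=-5, then u=125, then (max(min(u, t), min(u, t)) <= (-y)) is true, then y=-4, then ((((-x) * min(t, 7)) == min(y, 5)) || (abs(y) <= min(x, y))) is false, then t=-5, then returns -130
verdict: not equivalent; witness: x=-5, y=0


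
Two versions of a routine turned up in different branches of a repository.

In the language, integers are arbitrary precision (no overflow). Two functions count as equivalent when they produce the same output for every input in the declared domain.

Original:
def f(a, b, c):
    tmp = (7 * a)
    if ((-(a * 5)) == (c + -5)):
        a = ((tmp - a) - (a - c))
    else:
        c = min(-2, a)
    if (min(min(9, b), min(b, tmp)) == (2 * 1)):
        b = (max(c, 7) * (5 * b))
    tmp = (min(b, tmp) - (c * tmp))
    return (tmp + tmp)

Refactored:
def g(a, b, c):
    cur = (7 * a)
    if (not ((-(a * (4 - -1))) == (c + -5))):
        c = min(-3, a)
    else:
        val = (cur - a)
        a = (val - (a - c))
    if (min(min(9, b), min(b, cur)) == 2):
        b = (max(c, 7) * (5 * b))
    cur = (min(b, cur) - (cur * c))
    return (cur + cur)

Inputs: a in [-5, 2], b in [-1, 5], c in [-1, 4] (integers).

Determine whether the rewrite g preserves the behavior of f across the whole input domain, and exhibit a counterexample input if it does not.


Evaluate both at a=-2, b=-1, c=-1.
f: tmp = -14; ((-(a * 5)) == (c + -5)) -> false; c = -2; (min(min(9, b), min(b, tmp)) == (2 * 1)) -> false; tmp = -42; return -84
g: cur = -14; (not ((-(a * (4 - -1))) == (c + -5))) -> true; c = -3; (min(min(9, b), min(b, cur)) == 2) -> false; cur = -56; return -112
-84 vs -112 — the two versions disagree here.
verdict: not equivalent; witness: a=-2, b=-1, c=-1


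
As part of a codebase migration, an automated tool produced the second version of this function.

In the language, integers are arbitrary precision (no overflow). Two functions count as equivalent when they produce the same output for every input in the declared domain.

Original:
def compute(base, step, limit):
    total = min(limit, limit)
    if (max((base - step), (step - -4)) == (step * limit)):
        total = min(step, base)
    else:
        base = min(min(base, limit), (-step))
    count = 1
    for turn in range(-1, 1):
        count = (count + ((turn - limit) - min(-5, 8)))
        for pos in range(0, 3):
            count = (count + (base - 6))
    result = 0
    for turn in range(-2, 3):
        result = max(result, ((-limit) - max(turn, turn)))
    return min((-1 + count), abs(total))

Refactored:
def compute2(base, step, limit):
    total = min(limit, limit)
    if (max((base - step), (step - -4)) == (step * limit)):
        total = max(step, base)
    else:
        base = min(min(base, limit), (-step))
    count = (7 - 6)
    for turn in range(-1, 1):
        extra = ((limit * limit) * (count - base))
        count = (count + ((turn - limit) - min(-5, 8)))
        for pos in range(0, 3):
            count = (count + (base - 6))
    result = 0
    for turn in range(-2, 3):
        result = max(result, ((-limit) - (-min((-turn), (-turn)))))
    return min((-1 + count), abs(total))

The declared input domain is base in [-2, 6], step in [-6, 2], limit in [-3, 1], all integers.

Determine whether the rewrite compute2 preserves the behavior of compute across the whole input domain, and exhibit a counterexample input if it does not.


base=4, step=-2, limit=-3 yields 2 from compute but 3 from compute2.
verdict: not equivalent; witness: base=4, step=-2, limit=-3


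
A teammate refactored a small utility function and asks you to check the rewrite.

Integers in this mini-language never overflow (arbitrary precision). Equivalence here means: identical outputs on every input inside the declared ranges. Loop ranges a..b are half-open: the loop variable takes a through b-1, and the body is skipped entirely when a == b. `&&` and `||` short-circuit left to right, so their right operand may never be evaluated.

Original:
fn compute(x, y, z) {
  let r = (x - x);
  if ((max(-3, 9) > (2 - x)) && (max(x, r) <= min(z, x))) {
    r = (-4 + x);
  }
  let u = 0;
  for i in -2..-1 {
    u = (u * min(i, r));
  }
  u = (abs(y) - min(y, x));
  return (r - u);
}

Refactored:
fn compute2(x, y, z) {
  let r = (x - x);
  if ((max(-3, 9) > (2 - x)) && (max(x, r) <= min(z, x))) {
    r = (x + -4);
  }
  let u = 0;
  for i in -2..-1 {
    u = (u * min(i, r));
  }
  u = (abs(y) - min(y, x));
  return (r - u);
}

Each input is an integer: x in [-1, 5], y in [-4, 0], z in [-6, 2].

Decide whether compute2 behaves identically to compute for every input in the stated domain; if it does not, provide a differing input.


Although same computation, different form, 315/315 inputs agree.
verdict: equivalent


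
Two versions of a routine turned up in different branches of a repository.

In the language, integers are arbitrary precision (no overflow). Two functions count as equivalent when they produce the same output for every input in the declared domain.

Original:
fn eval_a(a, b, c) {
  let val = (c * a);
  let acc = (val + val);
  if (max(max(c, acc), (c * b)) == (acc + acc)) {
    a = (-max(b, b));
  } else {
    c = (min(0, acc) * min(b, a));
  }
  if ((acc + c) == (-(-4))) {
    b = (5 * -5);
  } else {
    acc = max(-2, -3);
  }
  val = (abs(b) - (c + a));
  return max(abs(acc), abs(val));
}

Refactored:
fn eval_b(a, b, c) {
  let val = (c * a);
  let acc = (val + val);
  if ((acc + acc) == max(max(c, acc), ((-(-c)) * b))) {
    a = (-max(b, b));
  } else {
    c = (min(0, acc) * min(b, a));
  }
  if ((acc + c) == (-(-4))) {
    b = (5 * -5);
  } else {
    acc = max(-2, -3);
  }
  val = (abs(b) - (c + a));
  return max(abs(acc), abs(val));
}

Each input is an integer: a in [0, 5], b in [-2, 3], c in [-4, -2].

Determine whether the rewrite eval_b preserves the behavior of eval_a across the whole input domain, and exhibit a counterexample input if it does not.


Behavior is preserved: although same computation, different form, the outputs never diverge.
Spot check at a=1, b=-1, c=-4 — eval_a: val becomes -4; next acc becomes -8; next (max(max(c, acc), (c * b)) == (acc + acc)) evaluates to false; next c becomes 8; next ((acc + c) == (-(-4))) evaluates to false; next acc becomes -2; next val becomes -8; next final value 8. eval_b: val becomes -4; next acc becomes -8; next ((acc + acc) == max(max(c, acc), ((-(-c)) * b))) evaluates to false; next c becomes 8; next ((acc + c) == (-(-4))) evaluates to false; next acc becomes -2; next val becomes -8; next final value 8. Both give 8.
Checked all 108 inputs in the declared domain: the outputs agree on every one.
verdict: equivalent


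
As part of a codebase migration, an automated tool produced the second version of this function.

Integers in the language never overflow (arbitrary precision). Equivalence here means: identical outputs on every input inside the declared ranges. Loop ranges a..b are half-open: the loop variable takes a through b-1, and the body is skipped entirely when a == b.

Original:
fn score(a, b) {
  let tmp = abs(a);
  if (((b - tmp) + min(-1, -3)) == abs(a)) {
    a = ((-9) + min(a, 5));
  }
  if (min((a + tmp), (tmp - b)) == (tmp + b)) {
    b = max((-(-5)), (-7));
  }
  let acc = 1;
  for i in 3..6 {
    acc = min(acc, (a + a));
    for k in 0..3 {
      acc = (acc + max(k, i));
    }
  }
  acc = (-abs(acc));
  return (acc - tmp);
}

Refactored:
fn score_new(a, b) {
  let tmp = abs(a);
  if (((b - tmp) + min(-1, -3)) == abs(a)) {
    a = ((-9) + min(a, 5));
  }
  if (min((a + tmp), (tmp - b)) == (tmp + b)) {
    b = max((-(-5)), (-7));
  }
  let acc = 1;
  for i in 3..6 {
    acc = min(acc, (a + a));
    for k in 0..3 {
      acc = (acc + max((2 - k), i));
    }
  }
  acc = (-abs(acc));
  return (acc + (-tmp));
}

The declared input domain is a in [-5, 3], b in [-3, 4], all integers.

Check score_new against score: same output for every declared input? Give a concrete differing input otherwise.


Comparing the listings, the differences include: constant usage differs; also arithmetic usage differs.
Tracing a=-2, b=-3: score: tmp becomes 2; next (((b - tmp) + min(-1, -3)) == abs(a)) evaluates to false; next (min((a + tmp), (tmp - b)) == (tmp + b)) evaluates to false; next acc becomes 1; next at i=3:; next acc becomes -4; next at k=0:; next acc becomes -1; next at k=1:; next acc becomes 2; next at k=2:; next acc becomes 5; next at i=4:; next acc becomes -4; next at k=0:; next acc becomes 0; next at k=1:; next acc becomes 4; next at k=2:; next acc becomes 8; next at i=5:; next acc becomes -4; next at k=0:; next acc becomes 1; next at k=1:; next acc becomes 6; next at k=2:; next acc becomes 11; next acc becomes -11; next final value -13 | score_new: tmp becomes 2; next (((b - tmp) + min(-1, -3)) == abs(a)) evaluates to false; next (min((a + tmp), (tmp - b)) == (tmp + b)) evaluates to false; next acc becomes 1; next at i=3:; next acc becomes -4; next at k=0:; next acc becomes -1; next at k=1:; next acc becomes 2; next at k=2:; next acc becomes 5; next at i=4:; next acc becomes -4; next at k=0:; next acc becomes 0; next at k=1:; next acc becomes 4; next at k=2:; next acc becomes 8; next at i=5:; next acc becomes -4; next at k=0:; next acc becomes 1; next at k=1:; next acc becomes 6; next at k=2:; next acc becomes 11; next acc becomes -11; next final value -13 — matching result -13.
Checked all 72 inputs in the declared domain: the outputs agree on every one.
verdict: equivalent


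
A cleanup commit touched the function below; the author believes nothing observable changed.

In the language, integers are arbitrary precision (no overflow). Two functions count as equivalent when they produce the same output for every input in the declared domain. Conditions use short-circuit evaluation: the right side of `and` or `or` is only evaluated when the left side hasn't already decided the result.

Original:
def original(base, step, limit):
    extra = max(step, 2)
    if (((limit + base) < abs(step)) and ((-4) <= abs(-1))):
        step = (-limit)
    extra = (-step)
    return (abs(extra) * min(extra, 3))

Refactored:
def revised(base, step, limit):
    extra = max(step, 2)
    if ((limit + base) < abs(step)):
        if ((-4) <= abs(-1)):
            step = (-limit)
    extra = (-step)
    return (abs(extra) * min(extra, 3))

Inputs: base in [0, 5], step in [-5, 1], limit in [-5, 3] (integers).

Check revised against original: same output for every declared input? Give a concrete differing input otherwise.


Although statement counts differ, boolean connective usage differs, branching structure differs, 378/378 inputs agree.
verdict: equivalent


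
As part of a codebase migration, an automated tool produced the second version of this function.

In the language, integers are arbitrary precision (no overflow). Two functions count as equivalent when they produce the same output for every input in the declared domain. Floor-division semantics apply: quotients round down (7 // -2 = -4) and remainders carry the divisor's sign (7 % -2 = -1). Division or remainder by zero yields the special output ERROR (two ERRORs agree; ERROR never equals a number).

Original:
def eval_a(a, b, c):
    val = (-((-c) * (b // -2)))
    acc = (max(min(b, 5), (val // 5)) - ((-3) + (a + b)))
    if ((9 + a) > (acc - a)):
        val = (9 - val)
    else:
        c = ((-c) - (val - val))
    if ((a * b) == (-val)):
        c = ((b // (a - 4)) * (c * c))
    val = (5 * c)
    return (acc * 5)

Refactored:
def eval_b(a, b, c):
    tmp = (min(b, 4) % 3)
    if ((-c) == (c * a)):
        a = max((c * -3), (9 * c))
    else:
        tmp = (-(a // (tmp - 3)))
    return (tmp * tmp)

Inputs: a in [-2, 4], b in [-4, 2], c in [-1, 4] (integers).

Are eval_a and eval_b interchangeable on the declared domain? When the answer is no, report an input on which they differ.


These are not equivalent — on a=-2, b=-4, c=-1 the outputs split (40 vs 4).
eval_a: val=-2, then acc=8, then ((9 + a) > (acc - a)) is false, then c=1, then ((a * b) == (-val)) is false, then val=5, then returns 40
eval_b: tmp=2, then ((-c) == (c * a)) is false, then tmp=-2, then returns 4
verdict: not equivalent; witness: a=-2, b=-4, c=-1


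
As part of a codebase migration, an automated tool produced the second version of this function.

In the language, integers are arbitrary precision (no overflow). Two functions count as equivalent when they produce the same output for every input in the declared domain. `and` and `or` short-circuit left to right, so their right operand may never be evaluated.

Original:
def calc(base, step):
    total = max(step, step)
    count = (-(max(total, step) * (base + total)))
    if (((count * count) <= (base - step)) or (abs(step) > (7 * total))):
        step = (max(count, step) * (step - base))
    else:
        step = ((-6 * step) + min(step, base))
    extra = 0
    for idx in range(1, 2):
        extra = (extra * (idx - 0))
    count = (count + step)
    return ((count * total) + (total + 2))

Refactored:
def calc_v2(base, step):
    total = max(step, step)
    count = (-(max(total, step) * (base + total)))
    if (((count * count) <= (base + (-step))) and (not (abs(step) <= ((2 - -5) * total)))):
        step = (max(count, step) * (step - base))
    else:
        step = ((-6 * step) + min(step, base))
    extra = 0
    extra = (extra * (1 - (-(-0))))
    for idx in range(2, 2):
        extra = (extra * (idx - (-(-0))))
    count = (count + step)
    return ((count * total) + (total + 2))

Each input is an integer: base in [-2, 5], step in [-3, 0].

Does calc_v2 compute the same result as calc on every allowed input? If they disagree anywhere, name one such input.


On input base=-2, step=-3, calc returns 35 while calc_v2 returns -1.
verdict: not equivalent; witness: base=-2, step=-3


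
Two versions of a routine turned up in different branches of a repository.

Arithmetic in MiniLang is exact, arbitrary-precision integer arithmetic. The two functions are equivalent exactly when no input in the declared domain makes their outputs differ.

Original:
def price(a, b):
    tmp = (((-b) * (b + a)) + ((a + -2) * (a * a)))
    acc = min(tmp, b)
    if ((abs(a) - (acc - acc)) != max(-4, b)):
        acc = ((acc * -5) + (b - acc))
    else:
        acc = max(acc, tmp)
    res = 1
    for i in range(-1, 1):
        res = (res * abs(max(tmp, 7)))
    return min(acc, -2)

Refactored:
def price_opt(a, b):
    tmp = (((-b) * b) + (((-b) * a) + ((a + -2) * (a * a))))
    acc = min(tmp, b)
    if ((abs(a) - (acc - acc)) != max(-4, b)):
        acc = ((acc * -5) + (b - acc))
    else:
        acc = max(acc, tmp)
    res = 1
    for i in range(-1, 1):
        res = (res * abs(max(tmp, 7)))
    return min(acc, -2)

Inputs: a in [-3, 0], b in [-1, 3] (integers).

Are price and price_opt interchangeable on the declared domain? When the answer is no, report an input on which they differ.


Equivalent — the differences include arithmetic usage differs, yet no declared input distinguishes the two.
Spot check at a=0, b=-1 — price: tmp becomes -1; next acc becomes -1; next ((abs(a) - (acc - acc)) != max(-4, b)) evaluates to true; next acc becomes 5; next res becomes 1; next at i=-1:; next res becomes 7; next at i=0:; next res becomes 49; next final value -2. price_opt: tmp becomes -1; next acc becomes -1; next ((abs(a) - (acc - acc)) != max(-4, b)) evaluates to true; next acc becomes 5; next res becomes 1; next at i=-1:; next res becomes 7; next at i=0:; next res becomes 49; next final value -2. Both give -2.
Sweeping the whole domain (20 inputs) finds no disagreement.
verdict: equivalent


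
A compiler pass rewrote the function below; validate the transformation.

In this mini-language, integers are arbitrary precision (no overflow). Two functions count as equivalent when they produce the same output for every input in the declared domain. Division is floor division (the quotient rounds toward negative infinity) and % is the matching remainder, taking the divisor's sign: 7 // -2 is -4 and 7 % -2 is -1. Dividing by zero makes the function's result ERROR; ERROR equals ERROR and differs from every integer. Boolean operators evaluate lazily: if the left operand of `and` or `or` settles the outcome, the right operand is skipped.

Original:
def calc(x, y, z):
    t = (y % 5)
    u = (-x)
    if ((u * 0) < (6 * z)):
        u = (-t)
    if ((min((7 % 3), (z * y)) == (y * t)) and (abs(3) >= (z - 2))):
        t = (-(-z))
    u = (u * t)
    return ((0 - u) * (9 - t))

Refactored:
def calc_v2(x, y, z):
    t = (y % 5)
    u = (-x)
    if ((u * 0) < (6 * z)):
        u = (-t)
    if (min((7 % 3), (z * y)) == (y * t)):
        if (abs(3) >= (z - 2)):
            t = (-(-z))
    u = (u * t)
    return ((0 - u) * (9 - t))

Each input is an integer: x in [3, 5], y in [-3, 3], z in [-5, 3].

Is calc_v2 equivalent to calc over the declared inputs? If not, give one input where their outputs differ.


The two are interchangeable: boolean connective usage differs, and statement counts differ, and branching structure differs, and every declared input agrees.
Tracing x=3, y=3, z=3: calc: t becomes 3; next u becomes -3; next ((u * 0) < (6 * z)) evaluates to true; next u becomes -3; next ((min((7 % 3), (z * y)) == (y * t)) and (abs(3) >= (z - 2))) evaluates to false; next u becomes -9; next final value 54 | calc_v2: t becomes 3; next u becomes -3; next ((u * 0) < (6 * z)) evaluates to true; next u becomes -3; next (min((7 % 3), (z * y)) == (y * t)) evaluates to false; next u becomes -9; next final value 54 — matching result 54.
Checked all 189 inputs in the declared domain: the outputs agree on every one.
verdict: equivalent


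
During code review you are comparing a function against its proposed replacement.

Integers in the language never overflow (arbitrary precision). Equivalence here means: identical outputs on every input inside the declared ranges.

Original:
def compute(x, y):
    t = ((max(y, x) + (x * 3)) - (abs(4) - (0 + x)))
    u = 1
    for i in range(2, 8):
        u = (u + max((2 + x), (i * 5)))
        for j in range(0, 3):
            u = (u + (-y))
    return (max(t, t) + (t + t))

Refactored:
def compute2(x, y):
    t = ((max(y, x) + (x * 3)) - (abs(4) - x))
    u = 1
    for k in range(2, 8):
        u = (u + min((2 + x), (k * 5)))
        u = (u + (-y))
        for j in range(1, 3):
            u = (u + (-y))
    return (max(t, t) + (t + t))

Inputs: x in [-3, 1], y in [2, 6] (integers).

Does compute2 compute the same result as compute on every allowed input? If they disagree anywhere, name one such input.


Equivalent. One difference looks behavioral, but it never changes the outcome for any declared input.
Checked all 25 inputs in the declared domain: the outputs agree on every one.
Tracing x=-2, y=4: compute: t := -8 | u := 1 | iter i=2: | u := 11 | iter j=0: | u := 7 | iter j=1: | u := 3 | iter j=2: | u := -1 | iter i=3: | u := 14 | iter j=0: | u := 10 | iter j=1: | u := 6 | iter j=2: | u := 2 | iter i=4: | u := 22 | iter j=0: | u := 18 | iter j=1: | u := 14 | iter j=2: | u := 10 | iter i=5: | u := 35 | iter j=0: | u := 31 | iter j=1: | u := 27 | iter j=2: | u := 23 | iter i=6: | u := 53 | iter j=0: | u := 49 | iter j=1: | u := 45 | iter j=2: | u := 41 | iter i=7: | u := 76 | iter j=0: | u := 72 | iter j=1: | u := 68 | iter j=2: | u := 64 | result -24 | compute2: t := -8 | u := 1 | iter k=2: | u := 1 | u := -3 | iter j=1: | u := -7 | iter j=2: | u := -11 | iter k=3: | u := -11 | u := -15 | iter j=1: | u := -19 | iter j=2: | u := -23 | iter k=4: | u := -23 | u := -27 | iter j=1: | u := -31 | iter j=2: | u := -35 | iter k=5: | u := -35 | u := -39 | iter j=1: | u := -43 | iter j=2: | u := -47 | iter k=6: | u := -47 | u := -51 | iter j=1: | u := -55 | iter j=2: | u := -59 | iter k=7: | u := -59 | u := -63 | iter j=1: | u := -67 | iter j=2: | u := -71 | result -24 — matching result -24.
verdict: equivalent


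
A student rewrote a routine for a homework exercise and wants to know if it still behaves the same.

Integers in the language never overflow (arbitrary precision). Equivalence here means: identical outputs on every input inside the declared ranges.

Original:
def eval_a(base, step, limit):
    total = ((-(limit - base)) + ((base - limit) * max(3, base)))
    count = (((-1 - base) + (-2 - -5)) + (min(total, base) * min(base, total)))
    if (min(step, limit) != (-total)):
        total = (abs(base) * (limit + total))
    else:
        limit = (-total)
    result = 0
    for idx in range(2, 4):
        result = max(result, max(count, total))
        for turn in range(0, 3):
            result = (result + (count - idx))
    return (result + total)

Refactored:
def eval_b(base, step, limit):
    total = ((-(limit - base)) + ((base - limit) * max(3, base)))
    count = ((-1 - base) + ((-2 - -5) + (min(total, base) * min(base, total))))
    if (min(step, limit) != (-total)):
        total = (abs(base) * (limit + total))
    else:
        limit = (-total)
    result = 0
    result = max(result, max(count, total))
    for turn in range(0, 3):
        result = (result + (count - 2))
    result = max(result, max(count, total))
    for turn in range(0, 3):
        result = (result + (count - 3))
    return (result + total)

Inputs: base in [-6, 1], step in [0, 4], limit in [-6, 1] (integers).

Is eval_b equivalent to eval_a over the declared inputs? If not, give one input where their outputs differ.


Comparing the listings, the differences include: constant usage differs, and local variable names differ, and loop structure differs, and statement counts differ, and arithmetic usage differs, and min/max/abs usage differs.
As a probe, take base=-6, step=2, limit=0: eval_a runs total := -24 | count := 584 | (min(step, limit) != (-total)): true | total := -144 | result := 0 | iter idx=2: | result := 584 | iter turn=0: | result := 1166 | iter turn=1: | result := 1748 | iter turn=2: | result := 2330 | iter idx=3: | result := 2330 | iter turn=0: | result := 2911 | iter turn=1: | result := 3492 | iter turn=2: | result := 4073 | result 3929; eval_b runs total := -24 | count := 584 | (min(step, limit) != (-total)): true | total := -144 | result := 0 | result := 584 | iter turn=0: | result := 1166 | iter turn=1: | result := 1748 | iter turn=2: | result := 2330 | result := 2330 | iter turn=0: | result := 2911 | iter turn=1: | result := 3492 | iter turn=2: | result := 4073 | result 3929; both end at 3929.
An exhaustive pass over the 320 declared inputs shows identical outputs.
verdict: equivalent


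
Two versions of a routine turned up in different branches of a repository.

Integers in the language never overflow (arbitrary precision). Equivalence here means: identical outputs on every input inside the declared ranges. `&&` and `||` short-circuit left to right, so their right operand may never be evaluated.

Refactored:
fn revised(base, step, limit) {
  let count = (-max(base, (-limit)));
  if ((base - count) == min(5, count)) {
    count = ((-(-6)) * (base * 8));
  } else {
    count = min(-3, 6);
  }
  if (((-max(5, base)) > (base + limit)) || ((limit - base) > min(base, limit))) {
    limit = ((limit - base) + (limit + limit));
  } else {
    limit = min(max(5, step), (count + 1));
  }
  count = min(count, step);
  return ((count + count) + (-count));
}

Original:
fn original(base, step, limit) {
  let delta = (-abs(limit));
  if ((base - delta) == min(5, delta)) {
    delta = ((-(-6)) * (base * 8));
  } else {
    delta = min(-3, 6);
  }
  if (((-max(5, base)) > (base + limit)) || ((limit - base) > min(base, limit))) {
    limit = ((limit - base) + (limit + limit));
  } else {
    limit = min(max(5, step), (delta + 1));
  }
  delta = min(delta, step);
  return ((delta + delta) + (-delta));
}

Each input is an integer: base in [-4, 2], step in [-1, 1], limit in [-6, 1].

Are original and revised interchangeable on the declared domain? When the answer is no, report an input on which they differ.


Not equivalent: base=-2, step=-1, limit=1 separates them (-96 vs -3).
original: delta = -1; ((base - delta) == min(5, delta)) -> true; delta = -96; (((-max(5, base)) > (base + limit)) || ((limit - base) > min(base, limit))) -> true; limit = 5; delta = -96; return -96
revised: count = 1; ((base - count) == min(5, count)) -> false; count = -3; (((-max(5, base)) > (base + limit)) || ((limit - base) > min(base, limit))) -> true; limit = 5; count = -3; return -3
verdict: not equivalent; witness: base=-2, step=-1, limit=1


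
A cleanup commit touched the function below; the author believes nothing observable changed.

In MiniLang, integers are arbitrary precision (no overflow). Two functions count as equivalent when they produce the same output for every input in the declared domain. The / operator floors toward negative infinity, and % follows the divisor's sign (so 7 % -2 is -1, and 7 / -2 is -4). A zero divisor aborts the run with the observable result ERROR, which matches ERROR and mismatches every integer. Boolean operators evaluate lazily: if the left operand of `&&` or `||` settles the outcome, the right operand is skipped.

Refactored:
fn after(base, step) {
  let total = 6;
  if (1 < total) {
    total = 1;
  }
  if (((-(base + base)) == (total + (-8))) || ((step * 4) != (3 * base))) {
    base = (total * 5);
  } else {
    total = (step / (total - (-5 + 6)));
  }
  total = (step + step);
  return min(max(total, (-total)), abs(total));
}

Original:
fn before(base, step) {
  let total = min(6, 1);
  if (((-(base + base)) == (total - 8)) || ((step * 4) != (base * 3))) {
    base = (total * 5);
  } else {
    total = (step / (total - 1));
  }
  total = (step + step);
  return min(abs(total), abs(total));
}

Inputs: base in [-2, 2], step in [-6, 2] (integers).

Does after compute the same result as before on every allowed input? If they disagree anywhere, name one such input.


Although branching structure differs, and min/max/abs usage differs, and comparison usage differs, and arithmetic usage differs, and statement counts differ, and constant usage differs, 45/45 inputs agree.
verdict: equivalent


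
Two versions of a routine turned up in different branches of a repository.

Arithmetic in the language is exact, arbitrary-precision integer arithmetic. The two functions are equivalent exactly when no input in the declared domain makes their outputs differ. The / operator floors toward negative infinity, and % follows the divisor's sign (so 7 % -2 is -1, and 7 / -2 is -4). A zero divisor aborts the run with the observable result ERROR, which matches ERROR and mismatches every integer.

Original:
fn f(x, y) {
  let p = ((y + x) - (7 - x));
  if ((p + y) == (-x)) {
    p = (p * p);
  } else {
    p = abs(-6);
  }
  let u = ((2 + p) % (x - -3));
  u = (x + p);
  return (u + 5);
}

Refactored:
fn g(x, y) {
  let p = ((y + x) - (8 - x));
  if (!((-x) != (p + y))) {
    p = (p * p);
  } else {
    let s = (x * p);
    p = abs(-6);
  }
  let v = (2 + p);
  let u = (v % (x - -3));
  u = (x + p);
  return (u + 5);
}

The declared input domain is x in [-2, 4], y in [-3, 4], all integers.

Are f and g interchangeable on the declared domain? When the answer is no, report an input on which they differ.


There is a counterexample at x=0, y=4: 11 on one side, 21 on the other.
f: p=-3, then ((p + y) == (-x)) is false, then p=6, then u=2, then u=6, then returns 11
g: p=-4, then (!((-x) != (p + y))) is true, then p=16, then v=18, then u=0, then u=16, then returns 21
verdict: not equivalent; witness: x=0, y=4
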